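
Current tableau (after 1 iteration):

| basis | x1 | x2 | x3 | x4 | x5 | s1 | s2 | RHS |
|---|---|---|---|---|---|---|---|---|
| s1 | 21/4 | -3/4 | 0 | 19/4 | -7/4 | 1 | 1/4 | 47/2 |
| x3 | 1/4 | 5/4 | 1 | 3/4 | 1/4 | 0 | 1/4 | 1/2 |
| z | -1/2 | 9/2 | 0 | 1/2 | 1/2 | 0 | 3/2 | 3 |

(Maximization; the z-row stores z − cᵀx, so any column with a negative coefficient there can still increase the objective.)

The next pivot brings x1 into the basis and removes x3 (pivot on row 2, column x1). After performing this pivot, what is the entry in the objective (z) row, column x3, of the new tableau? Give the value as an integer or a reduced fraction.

2

Pivot element is row 2, column x1: 1/4.
Normalize row 2: new (row 2, x3) = 1/(1/4) = 4.
z-row ← z-row − (-1/2)·(new row 2): 0 − (-1/2)·4 = 2.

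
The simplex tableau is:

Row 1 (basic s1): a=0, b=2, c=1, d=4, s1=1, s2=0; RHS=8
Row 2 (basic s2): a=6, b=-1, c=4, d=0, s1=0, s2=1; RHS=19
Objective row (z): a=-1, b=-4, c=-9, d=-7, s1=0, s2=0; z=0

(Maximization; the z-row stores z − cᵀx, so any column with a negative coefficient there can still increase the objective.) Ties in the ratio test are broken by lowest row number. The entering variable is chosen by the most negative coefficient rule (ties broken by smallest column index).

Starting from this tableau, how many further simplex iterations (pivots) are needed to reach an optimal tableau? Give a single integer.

3

pivot: c in, s2 out → z = 171/4
pivot: d in, s1 out → z = 775/16
pivot: b in, d out → z = 466/9
No improving column remains; optimal.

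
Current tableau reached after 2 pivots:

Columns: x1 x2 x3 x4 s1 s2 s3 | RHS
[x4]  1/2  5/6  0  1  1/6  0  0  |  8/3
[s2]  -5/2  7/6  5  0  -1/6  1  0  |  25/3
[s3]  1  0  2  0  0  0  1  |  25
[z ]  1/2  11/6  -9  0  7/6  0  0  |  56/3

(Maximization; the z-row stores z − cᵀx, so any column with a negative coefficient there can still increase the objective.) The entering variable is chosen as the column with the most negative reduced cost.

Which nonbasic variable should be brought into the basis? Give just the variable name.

Objective-row coefficients: x1: 1/2, x2: 11/6, x3: -9, x4: 0, s1: 7/6, s2: 0, s3: 0.
The most negative is -9 in column x3, so x3 enters.

x3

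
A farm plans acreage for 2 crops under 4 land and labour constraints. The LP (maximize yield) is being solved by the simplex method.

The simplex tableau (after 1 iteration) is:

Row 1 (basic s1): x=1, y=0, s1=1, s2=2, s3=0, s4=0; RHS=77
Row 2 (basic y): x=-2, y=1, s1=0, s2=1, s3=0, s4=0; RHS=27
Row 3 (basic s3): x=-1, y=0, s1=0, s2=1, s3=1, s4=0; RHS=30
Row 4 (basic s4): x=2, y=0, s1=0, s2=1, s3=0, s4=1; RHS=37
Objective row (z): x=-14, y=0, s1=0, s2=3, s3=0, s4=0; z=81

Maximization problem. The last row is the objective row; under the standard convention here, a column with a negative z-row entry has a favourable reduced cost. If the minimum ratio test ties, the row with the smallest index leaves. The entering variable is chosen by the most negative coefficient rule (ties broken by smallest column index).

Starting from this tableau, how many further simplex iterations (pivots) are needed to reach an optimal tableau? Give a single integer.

pivot: x in, s4 out → z = 340
No improving column remains; optimal.

1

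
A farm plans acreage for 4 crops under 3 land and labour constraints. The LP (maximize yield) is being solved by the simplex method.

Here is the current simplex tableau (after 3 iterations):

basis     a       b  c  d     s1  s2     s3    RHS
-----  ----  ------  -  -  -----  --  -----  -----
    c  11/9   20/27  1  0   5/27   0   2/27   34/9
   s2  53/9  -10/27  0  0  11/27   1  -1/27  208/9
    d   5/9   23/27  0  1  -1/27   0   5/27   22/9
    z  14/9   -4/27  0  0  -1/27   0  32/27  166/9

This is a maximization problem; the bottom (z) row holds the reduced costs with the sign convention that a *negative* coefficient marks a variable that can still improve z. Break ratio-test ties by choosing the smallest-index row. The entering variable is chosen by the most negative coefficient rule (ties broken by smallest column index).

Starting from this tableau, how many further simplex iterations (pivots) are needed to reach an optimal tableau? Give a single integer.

2

pivot: b in, d out → z = 434/23
pivot: s1 in, c out → z = 96/5
No improving column remains; optimal.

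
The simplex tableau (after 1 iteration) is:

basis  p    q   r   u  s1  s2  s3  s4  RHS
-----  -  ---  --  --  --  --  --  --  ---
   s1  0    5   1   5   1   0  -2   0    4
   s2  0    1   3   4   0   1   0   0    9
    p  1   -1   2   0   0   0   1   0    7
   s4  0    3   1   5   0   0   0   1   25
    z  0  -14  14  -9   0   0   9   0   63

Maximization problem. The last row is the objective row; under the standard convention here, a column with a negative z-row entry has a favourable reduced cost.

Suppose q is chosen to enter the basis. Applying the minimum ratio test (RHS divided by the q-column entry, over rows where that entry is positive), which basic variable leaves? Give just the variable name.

s1

Ratios: row 1 (s1): 4/5 = 4/5; row 2 (s2): 9/1 = 9; row 3 (p): entry -1 ≤ 0, skip; row 4 (s4): 25/3 = 25/3.
Minimum ratio 4/5 is in the s1 row, so s1 leaves.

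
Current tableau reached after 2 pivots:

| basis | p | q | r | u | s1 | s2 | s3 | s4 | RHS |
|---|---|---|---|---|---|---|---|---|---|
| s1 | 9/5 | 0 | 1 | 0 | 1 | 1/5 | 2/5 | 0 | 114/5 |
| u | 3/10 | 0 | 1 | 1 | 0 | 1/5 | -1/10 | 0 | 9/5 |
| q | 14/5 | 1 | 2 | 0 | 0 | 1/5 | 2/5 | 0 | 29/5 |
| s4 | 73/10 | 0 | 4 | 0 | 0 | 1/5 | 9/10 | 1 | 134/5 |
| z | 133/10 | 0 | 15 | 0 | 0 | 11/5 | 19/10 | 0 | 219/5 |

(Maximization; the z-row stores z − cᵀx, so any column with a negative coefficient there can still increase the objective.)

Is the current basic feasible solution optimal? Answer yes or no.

yes

No objective-row coefficient is strictly negative, so no entering variable exists; the tableau is optimal.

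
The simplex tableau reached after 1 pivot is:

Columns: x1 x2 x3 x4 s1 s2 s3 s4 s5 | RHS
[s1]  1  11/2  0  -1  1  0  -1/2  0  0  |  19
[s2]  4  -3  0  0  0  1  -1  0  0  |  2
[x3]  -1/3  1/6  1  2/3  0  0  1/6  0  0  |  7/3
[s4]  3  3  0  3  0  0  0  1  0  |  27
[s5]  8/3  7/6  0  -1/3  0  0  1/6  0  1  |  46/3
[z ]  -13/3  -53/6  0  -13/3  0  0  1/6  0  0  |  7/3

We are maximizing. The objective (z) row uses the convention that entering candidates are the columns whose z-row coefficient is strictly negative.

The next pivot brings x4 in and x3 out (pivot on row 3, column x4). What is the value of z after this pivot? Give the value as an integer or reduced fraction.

35/2

Minimum ratio for x4: (7/3)/(2/3) = 7/2.
z changes by −(z-row coeff of x4)·ratio = −(-13/3)·(7/2) = 91/6.
New z = 7/3 + (91/6) = 35/2.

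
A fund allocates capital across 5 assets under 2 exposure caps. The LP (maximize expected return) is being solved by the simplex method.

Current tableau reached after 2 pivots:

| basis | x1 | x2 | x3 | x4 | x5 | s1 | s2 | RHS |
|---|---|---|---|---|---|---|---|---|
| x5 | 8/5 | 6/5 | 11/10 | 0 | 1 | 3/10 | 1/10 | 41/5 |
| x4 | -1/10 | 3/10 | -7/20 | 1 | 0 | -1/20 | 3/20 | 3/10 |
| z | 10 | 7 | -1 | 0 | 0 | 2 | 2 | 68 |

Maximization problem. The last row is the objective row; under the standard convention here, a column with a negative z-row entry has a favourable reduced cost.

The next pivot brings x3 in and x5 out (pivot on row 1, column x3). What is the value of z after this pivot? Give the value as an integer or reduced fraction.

Minimum ratio for x3: (41/5)/(11/10) = 82/11.
z changes by −(z-row coeff of x3)·ratio = −(-1)·(82/11) = 82/11.
New z = 68 + (82/11) = 830/11.

830/11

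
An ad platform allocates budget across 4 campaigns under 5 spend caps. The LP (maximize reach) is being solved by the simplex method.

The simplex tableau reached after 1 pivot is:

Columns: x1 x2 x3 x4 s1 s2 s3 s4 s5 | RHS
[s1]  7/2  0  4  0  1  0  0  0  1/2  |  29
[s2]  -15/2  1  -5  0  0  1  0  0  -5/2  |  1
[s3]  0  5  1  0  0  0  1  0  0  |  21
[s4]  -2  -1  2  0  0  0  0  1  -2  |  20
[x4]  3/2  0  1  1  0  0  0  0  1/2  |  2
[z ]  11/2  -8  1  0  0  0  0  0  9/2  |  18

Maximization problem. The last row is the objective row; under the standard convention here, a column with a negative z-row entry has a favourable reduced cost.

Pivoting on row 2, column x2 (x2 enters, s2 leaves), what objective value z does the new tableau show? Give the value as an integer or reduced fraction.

Minimum ratio for x2: 1/1 = 1.
z changes by −(z-row coeff of x2)·ratio = −(-8)·1 = 8.
New z = 18 + 8 = 26.

26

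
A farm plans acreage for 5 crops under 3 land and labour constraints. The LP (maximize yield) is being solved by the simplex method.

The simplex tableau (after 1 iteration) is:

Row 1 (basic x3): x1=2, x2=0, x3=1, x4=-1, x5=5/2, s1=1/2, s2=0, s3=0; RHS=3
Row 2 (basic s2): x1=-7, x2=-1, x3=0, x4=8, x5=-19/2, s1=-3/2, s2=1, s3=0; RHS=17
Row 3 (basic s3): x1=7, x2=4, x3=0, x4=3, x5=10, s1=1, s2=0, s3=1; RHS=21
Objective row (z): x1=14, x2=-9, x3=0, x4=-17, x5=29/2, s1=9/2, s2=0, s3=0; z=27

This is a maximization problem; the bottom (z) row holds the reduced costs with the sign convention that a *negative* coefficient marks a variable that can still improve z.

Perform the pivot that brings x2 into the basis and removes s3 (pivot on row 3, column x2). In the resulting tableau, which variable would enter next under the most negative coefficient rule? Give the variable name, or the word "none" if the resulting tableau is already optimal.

x4

Pivot element 4. New z-row = old z-row − (-9)·(row 3/4).
Updated z-row coefficients: x1: 119/4, x2: 0, x3: 0, x4: -41/4, x5: 37, s1: 27/4, s2: 0, s3: 9/4.
The most negative is -41/4 in column x4, so x4 would enter next.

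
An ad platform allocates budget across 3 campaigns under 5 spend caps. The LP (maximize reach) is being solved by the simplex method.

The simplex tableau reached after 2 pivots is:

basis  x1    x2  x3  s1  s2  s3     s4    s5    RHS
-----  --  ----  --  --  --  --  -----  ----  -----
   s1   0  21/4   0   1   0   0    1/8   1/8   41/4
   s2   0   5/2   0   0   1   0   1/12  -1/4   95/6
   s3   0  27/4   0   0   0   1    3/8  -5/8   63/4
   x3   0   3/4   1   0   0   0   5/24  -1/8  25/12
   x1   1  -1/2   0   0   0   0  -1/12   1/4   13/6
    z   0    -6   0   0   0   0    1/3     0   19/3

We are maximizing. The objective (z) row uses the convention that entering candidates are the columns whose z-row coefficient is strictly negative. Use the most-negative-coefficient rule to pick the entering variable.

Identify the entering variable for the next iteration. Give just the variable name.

x2

Objective-row coefficients: x1: 0, x2: -6, x3: 0, s1: 0, s2: 0, s3: 0, s4: 1/3, s5: 0.
The most negative is -6 in column x2, so x2 enters.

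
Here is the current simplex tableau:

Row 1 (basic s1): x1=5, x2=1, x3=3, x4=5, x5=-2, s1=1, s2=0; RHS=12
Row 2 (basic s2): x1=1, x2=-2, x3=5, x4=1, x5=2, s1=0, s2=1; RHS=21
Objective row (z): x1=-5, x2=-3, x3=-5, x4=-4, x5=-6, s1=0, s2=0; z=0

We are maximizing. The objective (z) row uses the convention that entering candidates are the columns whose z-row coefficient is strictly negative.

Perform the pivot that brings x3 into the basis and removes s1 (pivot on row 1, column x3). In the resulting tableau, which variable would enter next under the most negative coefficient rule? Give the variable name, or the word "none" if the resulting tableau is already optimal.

x5

Pivot element 3. New z-row = old z-row − (-5)·(row 1/3).
Updated z-row coefficients: x1: 10/3, x2: -4/3, x3: 0, x4: 13/3, x5: -28/3, s1: 5/3, s2: 0.
The most negative is -28/3 in column x5, so x5 would enter next.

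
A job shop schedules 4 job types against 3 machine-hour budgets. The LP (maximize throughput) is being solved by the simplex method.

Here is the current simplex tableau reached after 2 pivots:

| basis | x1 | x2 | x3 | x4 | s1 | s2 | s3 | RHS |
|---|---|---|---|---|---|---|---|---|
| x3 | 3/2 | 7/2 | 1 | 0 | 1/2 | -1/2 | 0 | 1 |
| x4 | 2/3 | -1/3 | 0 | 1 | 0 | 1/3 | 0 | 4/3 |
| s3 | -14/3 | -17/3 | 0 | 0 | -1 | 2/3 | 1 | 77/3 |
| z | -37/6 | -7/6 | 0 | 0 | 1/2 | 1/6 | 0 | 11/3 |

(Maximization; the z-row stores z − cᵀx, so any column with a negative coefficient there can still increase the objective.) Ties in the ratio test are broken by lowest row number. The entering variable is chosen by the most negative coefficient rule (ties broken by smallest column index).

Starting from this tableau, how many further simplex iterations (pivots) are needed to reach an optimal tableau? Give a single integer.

2

pivot: x1 in, x3 out → z = 70/9
pivot: s2 in, x4 out → z = 54/5
No improving column remains; optimal.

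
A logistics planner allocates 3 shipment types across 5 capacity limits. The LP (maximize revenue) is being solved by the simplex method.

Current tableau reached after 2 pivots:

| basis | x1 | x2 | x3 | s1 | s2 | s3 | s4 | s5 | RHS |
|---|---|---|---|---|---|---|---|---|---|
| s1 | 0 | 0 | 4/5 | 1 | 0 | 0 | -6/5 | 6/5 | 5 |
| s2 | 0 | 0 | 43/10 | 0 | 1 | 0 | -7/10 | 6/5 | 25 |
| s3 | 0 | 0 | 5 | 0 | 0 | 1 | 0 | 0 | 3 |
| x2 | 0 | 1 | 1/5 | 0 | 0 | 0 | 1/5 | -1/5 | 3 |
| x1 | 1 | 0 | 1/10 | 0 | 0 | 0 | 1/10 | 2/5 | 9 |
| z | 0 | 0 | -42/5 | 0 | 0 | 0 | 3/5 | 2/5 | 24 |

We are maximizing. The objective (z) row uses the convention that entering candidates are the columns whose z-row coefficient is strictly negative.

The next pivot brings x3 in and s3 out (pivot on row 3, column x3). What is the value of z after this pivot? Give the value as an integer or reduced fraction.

726/25

Minimum ratio for x3: 3/5 = 3/5.
z changes by −(z-row coeff of x3)·ratio = −(-42/5)·(3/5) = 126/25.
New z = 24 + (126/25) = 726/25.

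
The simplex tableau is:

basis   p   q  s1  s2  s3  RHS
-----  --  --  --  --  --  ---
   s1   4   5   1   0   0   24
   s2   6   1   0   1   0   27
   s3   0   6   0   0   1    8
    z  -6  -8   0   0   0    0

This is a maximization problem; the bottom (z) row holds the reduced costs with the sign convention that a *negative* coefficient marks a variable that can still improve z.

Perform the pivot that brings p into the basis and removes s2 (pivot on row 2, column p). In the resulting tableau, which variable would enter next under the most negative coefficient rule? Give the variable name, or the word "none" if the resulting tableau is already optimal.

q

Pivot element 6. New z-row = old z-row − (-6)·(row 2/6).
Updated z-row coefficients: p: 0, q: -7, s1: 0, s2: 1, s3: 0.
The most negative is -7 in column q, so q would enter next.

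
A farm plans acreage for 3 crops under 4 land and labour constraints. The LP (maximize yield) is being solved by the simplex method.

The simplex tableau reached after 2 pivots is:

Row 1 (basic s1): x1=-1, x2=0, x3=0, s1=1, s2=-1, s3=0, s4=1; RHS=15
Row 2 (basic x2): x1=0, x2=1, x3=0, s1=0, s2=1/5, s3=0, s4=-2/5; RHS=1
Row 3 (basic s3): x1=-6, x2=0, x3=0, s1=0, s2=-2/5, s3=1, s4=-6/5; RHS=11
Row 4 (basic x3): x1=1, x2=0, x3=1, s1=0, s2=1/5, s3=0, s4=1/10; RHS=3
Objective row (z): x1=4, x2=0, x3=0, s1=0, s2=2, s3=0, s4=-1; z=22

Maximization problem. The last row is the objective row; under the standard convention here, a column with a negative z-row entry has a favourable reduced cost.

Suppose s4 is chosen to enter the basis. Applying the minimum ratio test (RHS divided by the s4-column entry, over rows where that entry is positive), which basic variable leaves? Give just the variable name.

Ratios: row 1 (s1): 15/1 = 15; row 2 (x2): entry -2/5 ≤ 0, skip; row 3 (s3): entry -6/5 ≤ 0, skip; row 4 (x3): 3/(1/10) = 30.
Minimum ratio 15 is in the s1 row, so s1 leaves.

s1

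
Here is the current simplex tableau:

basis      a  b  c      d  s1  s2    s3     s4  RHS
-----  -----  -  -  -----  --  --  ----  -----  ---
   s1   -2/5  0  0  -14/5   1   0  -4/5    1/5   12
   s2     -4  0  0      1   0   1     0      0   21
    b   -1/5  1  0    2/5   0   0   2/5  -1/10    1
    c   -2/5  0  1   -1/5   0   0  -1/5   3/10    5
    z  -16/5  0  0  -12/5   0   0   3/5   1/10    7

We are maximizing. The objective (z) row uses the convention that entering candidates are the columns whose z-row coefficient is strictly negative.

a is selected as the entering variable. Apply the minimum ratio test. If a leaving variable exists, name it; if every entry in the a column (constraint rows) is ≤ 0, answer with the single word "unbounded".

unbounded

a-column entries: row 1: -2/5, row 2: -4, row 3: -1/5, row 4: -2/5. All ≤ 0, so a can increase without bound; the LP is unbounded in this direction.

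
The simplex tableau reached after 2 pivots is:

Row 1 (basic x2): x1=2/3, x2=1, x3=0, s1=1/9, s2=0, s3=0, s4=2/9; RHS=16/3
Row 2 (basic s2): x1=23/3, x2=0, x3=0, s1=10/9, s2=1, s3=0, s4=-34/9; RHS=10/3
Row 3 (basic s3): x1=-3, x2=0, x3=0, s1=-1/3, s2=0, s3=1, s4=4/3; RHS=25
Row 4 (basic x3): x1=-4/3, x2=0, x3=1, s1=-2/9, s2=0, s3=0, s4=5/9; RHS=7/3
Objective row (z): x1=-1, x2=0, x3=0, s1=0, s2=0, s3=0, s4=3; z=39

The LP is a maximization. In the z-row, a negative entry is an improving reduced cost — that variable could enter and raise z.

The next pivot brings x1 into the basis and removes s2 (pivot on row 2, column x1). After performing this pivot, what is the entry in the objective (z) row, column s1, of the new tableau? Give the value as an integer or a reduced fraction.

10/69

Pivot element is row 2, column x1: 23/3.
Normalize row 2: new (row 2, s1) = (10/9)/(23/3) = 10/69.
z-row ← z-row − (-1)·(new row 2): 0 − (-1)·(10/69) = 10/69.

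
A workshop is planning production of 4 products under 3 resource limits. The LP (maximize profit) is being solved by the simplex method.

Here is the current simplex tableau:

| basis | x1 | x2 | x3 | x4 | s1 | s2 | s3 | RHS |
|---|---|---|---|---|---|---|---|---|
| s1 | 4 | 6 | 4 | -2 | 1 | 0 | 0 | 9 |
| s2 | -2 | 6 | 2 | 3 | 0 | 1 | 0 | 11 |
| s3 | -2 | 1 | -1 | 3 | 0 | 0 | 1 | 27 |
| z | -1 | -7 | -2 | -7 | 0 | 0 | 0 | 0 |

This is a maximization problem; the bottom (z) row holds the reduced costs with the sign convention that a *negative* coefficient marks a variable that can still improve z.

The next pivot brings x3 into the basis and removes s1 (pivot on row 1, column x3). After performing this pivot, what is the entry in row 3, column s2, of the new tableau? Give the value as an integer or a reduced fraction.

0

Pivot element is row 1, column x3: 4.
Normalize row 1: new (row 1, s2) = 0/4 = 0.
row 3 ← row 3 − (-1)·(new row 1): 0 − (-1)·0 = 0.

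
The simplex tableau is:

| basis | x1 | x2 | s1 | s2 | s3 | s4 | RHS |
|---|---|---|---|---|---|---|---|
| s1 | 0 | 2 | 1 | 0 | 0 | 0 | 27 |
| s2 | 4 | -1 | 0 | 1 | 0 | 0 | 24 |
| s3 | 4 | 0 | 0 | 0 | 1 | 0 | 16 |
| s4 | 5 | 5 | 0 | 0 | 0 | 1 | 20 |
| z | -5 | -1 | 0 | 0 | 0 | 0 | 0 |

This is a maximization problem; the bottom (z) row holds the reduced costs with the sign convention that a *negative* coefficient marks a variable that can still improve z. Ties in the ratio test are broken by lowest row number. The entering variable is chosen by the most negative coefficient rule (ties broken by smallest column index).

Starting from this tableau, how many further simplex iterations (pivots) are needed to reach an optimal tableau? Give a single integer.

2

pivot: x1 in, s3 out → z = 20
pivot: x2 in, s4 out → z = 20
No improving column remains; optimal.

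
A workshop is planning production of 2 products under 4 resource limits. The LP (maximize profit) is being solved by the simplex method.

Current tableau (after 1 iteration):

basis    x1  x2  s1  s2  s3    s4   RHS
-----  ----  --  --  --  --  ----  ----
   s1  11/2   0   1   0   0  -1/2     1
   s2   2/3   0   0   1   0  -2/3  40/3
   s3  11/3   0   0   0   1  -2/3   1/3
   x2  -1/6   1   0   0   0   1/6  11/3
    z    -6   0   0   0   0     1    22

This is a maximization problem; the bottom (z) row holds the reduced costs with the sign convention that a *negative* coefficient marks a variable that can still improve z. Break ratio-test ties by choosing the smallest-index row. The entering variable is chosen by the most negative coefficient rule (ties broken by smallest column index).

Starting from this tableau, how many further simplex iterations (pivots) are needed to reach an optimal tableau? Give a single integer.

pivot: x1 in, s3 out → z = 248/11
pivot: s4 in, s1 out → z = 249/11
No improving column remains; optimal.

2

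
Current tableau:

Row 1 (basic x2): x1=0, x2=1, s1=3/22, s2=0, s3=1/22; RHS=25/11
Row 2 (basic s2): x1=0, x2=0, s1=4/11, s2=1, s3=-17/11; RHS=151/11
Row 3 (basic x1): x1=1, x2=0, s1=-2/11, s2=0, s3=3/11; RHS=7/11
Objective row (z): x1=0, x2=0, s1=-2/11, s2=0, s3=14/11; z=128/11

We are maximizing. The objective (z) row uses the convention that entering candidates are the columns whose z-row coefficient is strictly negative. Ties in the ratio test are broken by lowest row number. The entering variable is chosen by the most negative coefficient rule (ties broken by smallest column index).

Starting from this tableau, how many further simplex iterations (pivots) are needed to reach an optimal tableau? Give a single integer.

pivot: s1 in, x2 out → z = 44/3
No improving column remains; optimal.

1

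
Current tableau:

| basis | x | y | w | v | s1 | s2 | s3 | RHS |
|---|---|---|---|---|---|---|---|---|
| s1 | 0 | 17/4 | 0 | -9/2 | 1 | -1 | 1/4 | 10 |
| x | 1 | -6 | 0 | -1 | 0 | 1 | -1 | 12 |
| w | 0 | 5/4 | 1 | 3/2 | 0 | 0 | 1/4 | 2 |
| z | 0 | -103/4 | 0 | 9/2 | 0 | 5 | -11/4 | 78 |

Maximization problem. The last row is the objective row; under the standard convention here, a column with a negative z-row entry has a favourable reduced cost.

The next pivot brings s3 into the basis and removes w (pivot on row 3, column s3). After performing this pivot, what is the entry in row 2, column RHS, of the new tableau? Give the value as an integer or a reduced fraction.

20

Pivot element is row 3, column s3: 1/4.
Normalize row 3: new (row 3, RHS) = 2/(1/4) = 8.
row 2 ← row 2 − (-1)·(new row 3): 12 − (-1)·8 = 20.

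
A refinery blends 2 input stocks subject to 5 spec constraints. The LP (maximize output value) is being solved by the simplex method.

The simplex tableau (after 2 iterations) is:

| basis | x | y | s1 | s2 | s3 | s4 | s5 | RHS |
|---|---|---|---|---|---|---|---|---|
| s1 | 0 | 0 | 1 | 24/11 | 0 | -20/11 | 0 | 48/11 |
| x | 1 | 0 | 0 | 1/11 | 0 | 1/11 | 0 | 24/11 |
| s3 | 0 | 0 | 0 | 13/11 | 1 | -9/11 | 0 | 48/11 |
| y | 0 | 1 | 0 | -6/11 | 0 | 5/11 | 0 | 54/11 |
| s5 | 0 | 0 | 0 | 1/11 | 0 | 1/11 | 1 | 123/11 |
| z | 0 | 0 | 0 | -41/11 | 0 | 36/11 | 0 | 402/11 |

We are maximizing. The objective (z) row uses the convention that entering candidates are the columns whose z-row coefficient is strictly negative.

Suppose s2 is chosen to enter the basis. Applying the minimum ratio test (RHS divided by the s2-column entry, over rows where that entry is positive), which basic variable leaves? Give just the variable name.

Ratios: row 1 (s1): (48/11)/(24/11) = 2; row 2 (x): (24/11)/(1/11) = 24; row 3 (s3): (48/11)/(13/11) = 48/13; row 4 (y): entry -6/11 ≤ 0, skip; row 5 (s5): (123/11)/(1/11) = 123.
Minimum ratio 2 is in the s1 row, so s1 leaves.

s1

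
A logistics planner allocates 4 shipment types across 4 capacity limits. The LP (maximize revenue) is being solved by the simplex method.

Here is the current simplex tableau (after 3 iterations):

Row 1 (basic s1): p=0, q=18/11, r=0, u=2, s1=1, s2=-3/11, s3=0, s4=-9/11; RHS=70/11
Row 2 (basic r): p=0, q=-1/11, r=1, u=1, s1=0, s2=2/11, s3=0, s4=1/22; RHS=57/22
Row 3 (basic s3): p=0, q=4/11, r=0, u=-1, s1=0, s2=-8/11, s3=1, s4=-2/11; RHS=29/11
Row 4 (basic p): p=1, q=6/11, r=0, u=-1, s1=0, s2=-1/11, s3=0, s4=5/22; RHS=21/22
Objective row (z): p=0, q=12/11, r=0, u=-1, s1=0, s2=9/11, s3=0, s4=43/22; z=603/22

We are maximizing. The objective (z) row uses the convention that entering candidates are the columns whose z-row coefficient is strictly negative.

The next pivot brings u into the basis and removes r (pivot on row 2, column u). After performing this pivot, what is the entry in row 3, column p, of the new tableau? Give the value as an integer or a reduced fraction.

0

Pivot element is row 2, column u: 1.
Normalize row 2: new (row 2, p) = 0/1 = 0.
row 3 ← row 3 − (-1)·(new row 2): 0 − (-1)·0 = 0.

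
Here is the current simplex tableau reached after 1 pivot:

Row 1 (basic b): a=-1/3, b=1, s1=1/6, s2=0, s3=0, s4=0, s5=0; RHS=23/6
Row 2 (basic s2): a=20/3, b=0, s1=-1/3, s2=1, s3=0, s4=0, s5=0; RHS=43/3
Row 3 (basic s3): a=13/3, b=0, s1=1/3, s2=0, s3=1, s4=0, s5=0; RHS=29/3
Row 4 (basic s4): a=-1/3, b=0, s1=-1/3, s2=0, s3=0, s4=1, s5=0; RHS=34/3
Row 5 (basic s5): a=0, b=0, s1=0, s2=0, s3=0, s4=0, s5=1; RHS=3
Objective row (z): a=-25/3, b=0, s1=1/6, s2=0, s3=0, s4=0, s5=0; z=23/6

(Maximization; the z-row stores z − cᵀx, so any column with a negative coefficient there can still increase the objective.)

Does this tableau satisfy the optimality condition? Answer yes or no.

no

Column a has objective-row coefficient -25/3, which is negative; an improving pivot exists, so not yet optimal.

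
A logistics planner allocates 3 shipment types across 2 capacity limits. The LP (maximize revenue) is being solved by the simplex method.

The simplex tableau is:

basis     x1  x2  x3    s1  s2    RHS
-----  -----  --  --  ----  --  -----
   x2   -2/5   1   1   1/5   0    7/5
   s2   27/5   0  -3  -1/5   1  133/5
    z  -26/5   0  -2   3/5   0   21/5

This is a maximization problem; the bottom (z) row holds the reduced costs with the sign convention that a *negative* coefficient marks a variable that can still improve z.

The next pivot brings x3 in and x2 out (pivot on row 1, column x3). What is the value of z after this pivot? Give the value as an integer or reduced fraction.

Minimum ratio for x3: (7/5)/1 = 7/5.
z changes by −(z-row coeff of x3)·ratio = −(-2)·(7/5) = 14/5.
New z = 21/5 + (14/5) = 7.

7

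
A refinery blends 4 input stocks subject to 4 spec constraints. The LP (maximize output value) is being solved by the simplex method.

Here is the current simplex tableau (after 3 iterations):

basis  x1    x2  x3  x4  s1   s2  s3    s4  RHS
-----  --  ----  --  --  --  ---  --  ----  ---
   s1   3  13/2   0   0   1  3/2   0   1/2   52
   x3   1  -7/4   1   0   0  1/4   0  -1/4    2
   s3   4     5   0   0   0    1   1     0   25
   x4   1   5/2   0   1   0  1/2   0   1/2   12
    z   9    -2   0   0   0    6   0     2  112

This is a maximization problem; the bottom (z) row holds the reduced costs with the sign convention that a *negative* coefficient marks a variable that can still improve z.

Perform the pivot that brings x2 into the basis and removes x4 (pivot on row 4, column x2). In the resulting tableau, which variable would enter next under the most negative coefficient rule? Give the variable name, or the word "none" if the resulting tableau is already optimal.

Pivot element 5/2. New z-row = old z-row − (-2)·(row 4/(5/2)).
Updated z-row coefficients: x1: 49/5, x2: 0, x3: 0, x4: 4/5, s1: 0, s2: 32/5, s3: 0, s4: 12/5.
No coefficient is strictly negative; the tableau after this pivot is optimal.

none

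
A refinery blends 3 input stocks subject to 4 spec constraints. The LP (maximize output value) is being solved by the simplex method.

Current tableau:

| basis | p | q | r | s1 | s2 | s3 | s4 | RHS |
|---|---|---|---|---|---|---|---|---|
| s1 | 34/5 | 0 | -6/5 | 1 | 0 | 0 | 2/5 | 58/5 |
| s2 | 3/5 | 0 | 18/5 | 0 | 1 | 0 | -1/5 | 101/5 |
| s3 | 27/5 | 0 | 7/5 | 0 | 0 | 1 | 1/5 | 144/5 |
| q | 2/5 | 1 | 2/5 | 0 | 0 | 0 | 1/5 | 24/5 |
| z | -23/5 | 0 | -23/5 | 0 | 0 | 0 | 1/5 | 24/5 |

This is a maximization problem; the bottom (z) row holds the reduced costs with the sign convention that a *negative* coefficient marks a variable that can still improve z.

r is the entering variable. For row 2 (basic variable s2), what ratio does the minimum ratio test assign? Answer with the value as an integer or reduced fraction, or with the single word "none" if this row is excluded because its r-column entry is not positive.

Ratio = RHS / (r entry) = (101/5) / (18/5) = 101/18.

101/18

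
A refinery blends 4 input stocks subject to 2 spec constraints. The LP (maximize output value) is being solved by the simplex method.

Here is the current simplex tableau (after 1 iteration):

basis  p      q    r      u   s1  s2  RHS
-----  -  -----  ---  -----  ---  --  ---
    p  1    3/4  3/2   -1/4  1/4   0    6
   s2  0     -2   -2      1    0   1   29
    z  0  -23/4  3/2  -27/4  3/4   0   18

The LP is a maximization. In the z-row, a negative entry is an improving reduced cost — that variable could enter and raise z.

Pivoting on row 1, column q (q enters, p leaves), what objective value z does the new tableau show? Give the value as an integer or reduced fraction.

64

Minimum ratio for q: 6/(3/4) = 8.
z changes by −(z-row coeff of q)·ratio = −(-23/4)·8 = 46.
New z = 18 + 46 = 64.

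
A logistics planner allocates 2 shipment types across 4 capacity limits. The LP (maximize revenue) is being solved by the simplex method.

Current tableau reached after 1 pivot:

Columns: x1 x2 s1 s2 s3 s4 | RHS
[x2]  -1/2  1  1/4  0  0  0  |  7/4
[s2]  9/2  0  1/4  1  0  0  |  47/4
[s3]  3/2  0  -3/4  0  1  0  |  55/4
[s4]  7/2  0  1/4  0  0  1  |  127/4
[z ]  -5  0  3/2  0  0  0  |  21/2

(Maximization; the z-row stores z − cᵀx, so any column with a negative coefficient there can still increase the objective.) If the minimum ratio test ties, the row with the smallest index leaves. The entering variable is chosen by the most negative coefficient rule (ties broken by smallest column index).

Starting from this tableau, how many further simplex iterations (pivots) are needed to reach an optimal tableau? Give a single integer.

pivot: x1 in, s2 out → z = 212/9
No improving column remains; optimal.

1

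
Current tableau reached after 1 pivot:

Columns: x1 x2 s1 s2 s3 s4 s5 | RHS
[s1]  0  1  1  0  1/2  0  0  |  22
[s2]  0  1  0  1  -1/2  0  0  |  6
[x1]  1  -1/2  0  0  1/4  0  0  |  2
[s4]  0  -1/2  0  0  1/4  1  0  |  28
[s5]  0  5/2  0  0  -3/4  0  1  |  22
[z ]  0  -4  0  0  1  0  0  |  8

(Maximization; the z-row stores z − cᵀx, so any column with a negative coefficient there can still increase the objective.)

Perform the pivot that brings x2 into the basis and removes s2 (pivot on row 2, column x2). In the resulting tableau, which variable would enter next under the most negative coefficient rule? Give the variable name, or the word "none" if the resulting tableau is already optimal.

s3

Pivot element 1. New z-row = old z-row − (-4)·(row 2/1).
Updated z-row coefficients: x1: 0, x2: 0, s1: 0, s2: 4, s3: -1, s4: 0, s5: 0.
The most negative is -1 in column s3, so s3 would enter next.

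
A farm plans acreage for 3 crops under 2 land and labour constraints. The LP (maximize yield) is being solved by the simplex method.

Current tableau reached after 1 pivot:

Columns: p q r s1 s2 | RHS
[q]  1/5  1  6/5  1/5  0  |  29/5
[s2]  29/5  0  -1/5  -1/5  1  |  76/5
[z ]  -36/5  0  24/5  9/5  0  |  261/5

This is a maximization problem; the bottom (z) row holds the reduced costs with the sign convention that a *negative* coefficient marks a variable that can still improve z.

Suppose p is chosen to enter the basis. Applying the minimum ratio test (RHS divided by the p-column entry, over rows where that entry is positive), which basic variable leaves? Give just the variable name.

Ratios: row 1 (q): (29/5)/(1/5) = 29; row 2 (s2): (76/5)/(29/5) = 76/29.
Minimum ratio 76/29 is in the s2 row, so s2 leaves.

s2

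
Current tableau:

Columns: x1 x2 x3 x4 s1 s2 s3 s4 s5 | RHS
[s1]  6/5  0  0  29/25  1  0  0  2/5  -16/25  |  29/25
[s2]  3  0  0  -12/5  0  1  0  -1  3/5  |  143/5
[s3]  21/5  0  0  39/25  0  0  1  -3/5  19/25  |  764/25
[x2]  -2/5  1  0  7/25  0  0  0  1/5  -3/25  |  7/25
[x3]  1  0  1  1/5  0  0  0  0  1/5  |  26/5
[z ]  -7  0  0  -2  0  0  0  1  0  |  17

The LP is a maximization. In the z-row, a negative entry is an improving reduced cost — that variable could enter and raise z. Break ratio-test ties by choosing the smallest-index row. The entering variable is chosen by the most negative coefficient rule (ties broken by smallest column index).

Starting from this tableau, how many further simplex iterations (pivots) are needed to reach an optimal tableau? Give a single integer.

2

pivot: x1 in, s1 out → z = 713/30
pivot: s5 in, x3 out → z = 997/22
No improving column remains; optimal.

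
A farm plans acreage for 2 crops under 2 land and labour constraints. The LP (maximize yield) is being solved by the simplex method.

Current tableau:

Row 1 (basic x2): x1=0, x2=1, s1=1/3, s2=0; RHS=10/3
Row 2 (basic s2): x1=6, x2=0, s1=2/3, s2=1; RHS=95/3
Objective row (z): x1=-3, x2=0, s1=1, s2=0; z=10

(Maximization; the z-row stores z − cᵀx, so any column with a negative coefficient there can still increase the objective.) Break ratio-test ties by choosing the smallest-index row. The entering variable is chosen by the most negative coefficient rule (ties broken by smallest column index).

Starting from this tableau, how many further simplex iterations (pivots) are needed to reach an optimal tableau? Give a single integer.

pivot: x1 in, s2 out → z = 155/6
No improving column remains; optimal.

1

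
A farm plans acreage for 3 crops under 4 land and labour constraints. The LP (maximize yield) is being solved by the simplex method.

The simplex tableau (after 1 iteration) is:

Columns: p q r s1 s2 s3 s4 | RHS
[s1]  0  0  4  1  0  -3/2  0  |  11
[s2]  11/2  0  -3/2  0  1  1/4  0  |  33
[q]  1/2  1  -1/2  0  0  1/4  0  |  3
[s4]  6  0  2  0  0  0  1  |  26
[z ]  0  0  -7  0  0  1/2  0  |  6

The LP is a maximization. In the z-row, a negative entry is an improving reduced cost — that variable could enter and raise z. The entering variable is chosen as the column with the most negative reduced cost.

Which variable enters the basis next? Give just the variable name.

r

Objective-row coefficients: p: 0, q: 0, r: -7, s1: 0, s2: 0, s3: 1/2, s4: 0.
The most negative is -7 in column r, so r enters.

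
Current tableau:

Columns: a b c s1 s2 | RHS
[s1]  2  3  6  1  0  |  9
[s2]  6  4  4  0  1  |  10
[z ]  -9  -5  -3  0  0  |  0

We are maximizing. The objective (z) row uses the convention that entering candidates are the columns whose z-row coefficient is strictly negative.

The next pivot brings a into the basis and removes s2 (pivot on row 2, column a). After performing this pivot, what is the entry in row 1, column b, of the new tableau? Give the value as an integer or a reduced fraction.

5/3

Pivot element is row 2, column a: 6.
Normalize row 2: new (row 2, b) = 4/6 = 2/3.
row 1 ← row 1 − 2·(new row 2): 3 − 2·(2/3) = 5/3.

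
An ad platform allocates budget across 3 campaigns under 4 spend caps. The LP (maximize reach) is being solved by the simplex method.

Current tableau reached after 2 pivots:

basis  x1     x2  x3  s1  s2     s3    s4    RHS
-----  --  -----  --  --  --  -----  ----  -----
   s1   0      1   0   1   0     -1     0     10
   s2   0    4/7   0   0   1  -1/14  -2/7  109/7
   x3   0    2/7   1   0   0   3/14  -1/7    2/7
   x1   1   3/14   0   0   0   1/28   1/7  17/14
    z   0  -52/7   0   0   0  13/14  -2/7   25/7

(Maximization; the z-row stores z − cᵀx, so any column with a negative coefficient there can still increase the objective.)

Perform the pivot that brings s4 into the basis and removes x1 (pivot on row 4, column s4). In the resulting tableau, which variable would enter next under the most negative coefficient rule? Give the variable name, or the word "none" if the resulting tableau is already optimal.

x2

Pivot element 1/7. New z-row = old z-row − (-2/7)·(row 4/(1/7)).
Updated z-row coefficients: x1: 2, x2: -7, x3: 0, s1: 0, s2: 0, s3: 1, s4: 0.
The most negative is -7 in column x2, so x2 would enter next.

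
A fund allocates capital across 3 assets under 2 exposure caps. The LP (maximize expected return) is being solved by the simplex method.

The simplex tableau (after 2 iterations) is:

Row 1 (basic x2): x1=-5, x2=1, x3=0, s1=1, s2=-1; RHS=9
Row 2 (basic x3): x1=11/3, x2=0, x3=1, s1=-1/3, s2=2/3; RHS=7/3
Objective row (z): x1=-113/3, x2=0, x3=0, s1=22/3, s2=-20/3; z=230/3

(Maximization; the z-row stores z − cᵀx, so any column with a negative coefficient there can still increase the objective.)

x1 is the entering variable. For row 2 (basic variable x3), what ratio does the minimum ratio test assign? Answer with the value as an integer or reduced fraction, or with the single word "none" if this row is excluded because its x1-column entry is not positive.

Ratio = RHS / (x1 entry) = (7/3) / (11/3) = 7/11.

7/11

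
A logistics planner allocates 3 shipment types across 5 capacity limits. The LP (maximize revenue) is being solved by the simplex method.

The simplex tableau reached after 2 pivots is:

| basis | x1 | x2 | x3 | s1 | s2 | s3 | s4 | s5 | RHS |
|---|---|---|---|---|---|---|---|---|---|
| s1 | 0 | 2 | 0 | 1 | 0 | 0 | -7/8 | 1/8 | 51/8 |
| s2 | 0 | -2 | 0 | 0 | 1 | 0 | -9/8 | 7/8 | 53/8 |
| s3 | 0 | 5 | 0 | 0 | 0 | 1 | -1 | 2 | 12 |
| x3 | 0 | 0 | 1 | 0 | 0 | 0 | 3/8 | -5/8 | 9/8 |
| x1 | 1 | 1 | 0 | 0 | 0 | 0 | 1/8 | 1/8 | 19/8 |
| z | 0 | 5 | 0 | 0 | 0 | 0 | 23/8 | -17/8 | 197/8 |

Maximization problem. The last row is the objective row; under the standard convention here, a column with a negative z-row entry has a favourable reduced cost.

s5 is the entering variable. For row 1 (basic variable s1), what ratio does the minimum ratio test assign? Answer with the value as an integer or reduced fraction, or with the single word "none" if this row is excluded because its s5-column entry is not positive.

Ratio = RHS / (s5 entry) = (51/8) / (1/8) = 51.

51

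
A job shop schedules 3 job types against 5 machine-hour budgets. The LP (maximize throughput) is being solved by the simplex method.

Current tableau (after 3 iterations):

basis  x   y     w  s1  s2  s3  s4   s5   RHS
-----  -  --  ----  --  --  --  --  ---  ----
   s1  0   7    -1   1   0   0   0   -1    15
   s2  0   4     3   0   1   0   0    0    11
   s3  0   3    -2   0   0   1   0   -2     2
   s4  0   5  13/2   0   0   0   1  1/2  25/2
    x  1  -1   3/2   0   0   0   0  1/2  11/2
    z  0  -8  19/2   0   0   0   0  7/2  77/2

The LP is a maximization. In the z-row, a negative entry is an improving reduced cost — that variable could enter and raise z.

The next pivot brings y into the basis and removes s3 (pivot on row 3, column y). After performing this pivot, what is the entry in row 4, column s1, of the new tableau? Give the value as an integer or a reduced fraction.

0

Pivot element is row 3, column y: 3.
Normalize row 3: new (row 3, s1) = 0/3 = 0.
row 4 ← row 4 − 5·(new row 3): 0 − 5·0 = 0.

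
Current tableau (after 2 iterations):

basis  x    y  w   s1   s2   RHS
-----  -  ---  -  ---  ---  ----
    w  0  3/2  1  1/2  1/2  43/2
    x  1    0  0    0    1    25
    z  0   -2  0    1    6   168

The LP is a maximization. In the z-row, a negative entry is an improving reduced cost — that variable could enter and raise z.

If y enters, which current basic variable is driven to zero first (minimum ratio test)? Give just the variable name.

Ratios: row 1 (w): (43/2)/(3/2) = 43/3; row 2 (x): entry 0 ≤ 0, skip.
Minimum ratio 43/3 is in the w row, so w leaves.

w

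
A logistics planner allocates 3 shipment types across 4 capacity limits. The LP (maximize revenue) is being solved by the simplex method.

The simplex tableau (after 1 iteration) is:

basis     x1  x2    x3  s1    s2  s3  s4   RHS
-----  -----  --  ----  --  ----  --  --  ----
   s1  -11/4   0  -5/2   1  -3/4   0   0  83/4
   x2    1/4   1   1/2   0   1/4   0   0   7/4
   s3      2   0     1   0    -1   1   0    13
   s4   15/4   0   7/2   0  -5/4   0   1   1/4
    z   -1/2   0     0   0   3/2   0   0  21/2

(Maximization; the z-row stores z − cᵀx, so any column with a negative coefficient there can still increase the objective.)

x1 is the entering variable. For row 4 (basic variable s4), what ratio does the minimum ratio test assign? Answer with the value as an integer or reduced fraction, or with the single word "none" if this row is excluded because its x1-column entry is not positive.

Ratio = RHS / (x1 entry) = (1/4) / (15/4) = 1/15.

1/15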